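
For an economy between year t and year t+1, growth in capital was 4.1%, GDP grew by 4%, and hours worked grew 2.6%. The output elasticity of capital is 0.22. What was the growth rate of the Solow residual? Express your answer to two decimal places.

1.07%

Labor's share = 1 − 0.22 = 0.78.
Capital: 0.22 × 4.1 = 0.902 pp.
Hours worked: 0.78 × 2.6 = 2.028 pp.
TFP growth = 4 − 2.93 = 1.07%.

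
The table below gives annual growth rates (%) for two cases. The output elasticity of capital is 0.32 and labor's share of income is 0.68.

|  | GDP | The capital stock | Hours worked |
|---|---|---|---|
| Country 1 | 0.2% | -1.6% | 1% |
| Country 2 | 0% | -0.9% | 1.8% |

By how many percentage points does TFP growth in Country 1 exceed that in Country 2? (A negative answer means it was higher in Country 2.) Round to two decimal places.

Labor's share = 1 − 0.32 = 0.68.
Country 1: TFP = 0.2 + 0.512 − 0.68 = 0.032%.
Country 2: TFP = 0 + 0.288 − 1.224 = -0.936%.
Difference = 0.032 − (-0.936) = 0.968 pp.

0.97 percentage points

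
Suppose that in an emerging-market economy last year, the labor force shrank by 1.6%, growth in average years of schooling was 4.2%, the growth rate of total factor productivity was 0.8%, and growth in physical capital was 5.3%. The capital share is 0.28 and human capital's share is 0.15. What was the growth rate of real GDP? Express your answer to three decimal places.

2.002%

Labor's share = 1 − 0.28 − 0.15 = 0.57.
Physical capital: 0.28 × 5.3 = 1.484 pp.
Average years of schooling: 0.15 × 4.2 = 0.63 pp.
The labor force: 0.57 × (-1.6) = -0.912 pp.
Output growth = 0.8 + 1.202 = 2.002%.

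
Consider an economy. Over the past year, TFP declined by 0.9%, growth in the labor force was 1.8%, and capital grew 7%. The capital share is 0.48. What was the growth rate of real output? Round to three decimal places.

Labor's share = 1 − 0.48 = 0.52.
Capital: 0.48 × 7 = 3.36 pp.
The labor force: 0.52 × 1.8 = 0.936 pp.
Output growth = -0.9 + 4.296 = 3.396%.

3.396%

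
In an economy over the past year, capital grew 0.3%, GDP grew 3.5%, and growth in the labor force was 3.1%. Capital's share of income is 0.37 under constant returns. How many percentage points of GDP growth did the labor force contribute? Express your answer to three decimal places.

1.953 pp

Labor's share = 1 − 0.37 = 0.63.
Contribution = share × growth = 0.63 × 3.1 = 1.953 pp.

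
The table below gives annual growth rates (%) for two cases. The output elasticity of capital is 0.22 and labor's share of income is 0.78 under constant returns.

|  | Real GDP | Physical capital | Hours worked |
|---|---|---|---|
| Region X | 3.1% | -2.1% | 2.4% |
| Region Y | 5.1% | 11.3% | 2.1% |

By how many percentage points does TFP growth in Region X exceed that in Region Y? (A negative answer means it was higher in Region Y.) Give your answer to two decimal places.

0.71 percentage points

Labor's share = 1 − 0.22 = 0.78.
Region X: TFP = 3.1 + 0.462 − 1.872 = 1.69%.
Region Y: TFP = 5.1 − 2.486 − 1.638 = 0.976%.
Difference = 1.69 − (0.976) = 0.714 pp.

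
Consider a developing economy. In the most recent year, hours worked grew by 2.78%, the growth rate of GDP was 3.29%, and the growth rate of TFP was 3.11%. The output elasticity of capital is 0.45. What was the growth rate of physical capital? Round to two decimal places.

Labor's share = 1 − 0.45 = 0.55.
gY = gA + 0.55×2.78 + 0.45×g.
0.45×g = 3.29 − 3.11 − 1.529 = -1.349.
g = -1.349 / 0.45 = -2.9978%.

-3.00%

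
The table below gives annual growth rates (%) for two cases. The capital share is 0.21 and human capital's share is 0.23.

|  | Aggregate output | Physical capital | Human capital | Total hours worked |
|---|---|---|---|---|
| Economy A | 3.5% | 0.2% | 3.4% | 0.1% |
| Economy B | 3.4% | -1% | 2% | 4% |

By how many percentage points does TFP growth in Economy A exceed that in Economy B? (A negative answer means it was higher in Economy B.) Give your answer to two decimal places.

1.71 percentage points

Labor's share = 1 − 0.21 − 0.23 = 0.56.
Economy A: TFP = 3.5 − 0.042 − 0.782 − 0.056 = 2.62%.
Economy B: TFP = 3.4 + 0.21 − 0.46 − 2.24 = 0.91%.
Difference = 2.62 − (0.91) = 1.71 pp.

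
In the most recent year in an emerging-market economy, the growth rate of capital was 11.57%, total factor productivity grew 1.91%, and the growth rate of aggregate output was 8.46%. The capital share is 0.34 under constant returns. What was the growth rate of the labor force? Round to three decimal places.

Labor's share = 1 − 0.34 = 0.66.
gY = gA + 0.34×11.57 + 0.66×g.
0.66×g = 8.46 − 1.91 − 3.9338 = 2.6162.
g = 2.6162 / 0.66 = 3.96394%.

3.964%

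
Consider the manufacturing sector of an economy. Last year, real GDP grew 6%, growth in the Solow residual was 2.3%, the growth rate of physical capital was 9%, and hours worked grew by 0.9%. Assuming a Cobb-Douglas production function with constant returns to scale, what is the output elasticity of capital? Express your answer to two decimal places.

gY = gA + α·gK + (1−α)·gL, so gY − gA − gL = α(gK − gL).
6 − 2.3 − 0.9 = α × (9 − 0.9).
2.8 = 8.1 α, so α = 0.3457.

0.35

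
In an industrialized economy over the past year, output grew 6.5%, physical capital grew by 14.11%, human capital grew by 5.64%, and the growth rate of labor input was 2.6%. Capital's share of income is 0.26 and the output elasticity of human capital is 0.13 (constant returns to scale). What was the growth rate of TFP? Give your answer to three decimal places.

0.512%

Labor's share = 1 − 0.26 − 0.13 = 0.61.
Physical capital: 0.26 × 14.11 = 3.6686 pp.
Human capital: 0.13 × 5.64 = 0.7332 pp.
Labor input: 0.61 × 2.6 = 1.586 pp.
TFP growth = 6.5 − 5.9878 = 0.5122%.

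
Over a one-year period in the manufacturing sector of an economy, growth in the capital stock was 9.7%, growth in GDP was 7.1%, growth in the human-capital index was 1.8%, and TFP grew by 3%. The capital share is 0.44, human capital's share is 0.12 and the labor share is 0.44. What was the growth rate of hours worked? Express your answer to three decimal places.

Labor's share = 1 − 0.44 − 0.12 = 0.44.
gY = gA + 0.44×9.7 + 0.12×1.8 + 0.44×g.
0.44×g = 7.1 − 3 − 4.484 = -0.384.
g = -0.384 / 0.44 = -0.87273%.

-0.873%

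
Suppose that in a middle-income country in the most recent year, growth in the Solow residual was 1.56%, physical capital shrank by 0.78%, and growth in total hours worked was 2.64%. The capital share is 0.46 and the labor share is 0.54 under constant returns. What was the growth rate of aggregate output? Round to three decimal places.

Labor's share = 1 − 0.46 = 0.54.
Physical capital: 0.46 × (-0.78) = -0.3588 pp.
Total hours worked: 0.54 × 2.64 = 1.4256 pp.
Output growth = 1.56 + 1.0668 = 2.6268%.

2.627%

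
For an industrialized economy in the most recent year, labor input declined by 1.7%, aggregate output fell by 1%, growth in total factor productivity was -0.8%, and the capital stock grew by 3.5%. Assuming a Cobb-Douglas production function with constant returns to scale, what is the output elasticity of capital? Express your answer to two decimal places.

gY = gA + α·gK + (1−α)·gL, so gY − gA − gL = α(gK − gL).
-1 + 0.8 + 1.7 = α × (3.5 − (-1.7)).
1.5 = 5.2 α, so α = 0.2885.

α = 0.29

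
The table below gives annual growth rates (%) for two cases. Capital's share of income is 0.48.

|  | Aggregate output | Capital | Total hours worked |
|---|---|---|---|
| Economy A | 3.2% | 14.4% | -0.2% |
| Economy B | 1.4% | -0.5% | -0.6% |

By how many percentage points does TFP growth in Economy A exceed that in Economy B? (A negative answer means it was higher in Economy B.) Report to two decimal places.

-5.56 percentage points

Labor's share = 1 − 0.48 = 0.52.
Economy A: TFP = 3.2 − 6.912 + 0.104 = -3.608%.
Economy B: TFP = 1.4 + 0.24 + 0.312 = 1.952%.
Difference = -3.608 − (1.952) = -5.56 pp.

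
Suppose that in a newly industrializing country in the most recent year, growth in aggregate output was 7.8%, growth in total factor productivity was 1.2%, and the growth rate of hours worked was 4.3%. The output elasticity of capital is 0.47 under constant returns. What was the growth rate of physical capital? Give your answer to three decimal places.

9.194%

Labor's share = 1 − 0.47 = 0.53.
gY = gA + 0.53×4.3 + 0.47×g.
0.47×g = 7.8 − 1.2 − 2.279 = 4.321.
g = 4.321 / 0.47 = 9.19362%.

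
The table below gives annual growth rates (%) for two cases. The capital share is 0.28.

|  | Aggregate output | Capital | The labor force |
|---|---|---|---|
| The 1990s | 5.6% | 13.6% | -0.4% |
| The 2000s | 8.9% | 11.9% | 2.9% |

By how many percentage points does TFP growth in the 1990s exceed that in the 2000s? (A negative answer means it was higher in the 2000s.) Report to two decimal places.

Labor's share = 1 − 0.28 = 0.72.
The 1990s: TFP = 5.6 − 3.808 + 0.288 = 2.08%.
The 2000s: TFP = 8.9 − 3.332 − 2.088 = 3.48%.
Difference = 2.08 − (3.48) = -1.4 pp.

-1.40 percentage points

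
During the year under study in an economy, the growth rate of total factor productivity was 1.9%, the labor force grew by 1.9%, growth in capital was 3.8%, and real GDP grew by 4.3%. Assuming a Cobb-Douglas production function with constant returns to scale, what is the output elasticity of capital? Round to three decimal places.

The output elasticity of capital is 0.263.

gY = gA + α·gK + (1−α)·gL, so gY − gA − gL = α(gK − gL).
4.3 − 1.9 − 1.9 = α × (3.8 − 1.9).
0.5 = 1.9 α, so α = 0.26316.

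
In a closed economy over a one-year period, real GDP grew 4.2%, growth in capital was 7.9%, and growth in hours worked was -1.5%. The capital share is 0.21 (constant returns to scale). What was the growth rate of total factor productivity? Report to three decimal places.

Labor's share = 1 − 0.21 = 0.79.
Capital: 0.21 × 7.9 = 1.659 pp.
Hours worked: 0.79 × (-1.5) = -1.185 pp.
TFP growth = 4.2 − 0.474 = 3.726%.

3.726%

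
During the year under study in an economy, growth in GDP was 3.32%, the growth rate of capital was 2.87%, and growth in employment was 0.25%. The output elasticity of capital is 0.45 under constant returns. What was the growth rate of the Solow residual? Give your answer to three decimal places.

1.891%

Labor's share = 1 − 0.45 = 0.55.
Capital: 0.45 × 2.87 = 1.2915 pp.
Employment: 0.55 × 0.25 = 0.1375 pp.
TFP growth = 3.32 − 1.429 = 1.891%.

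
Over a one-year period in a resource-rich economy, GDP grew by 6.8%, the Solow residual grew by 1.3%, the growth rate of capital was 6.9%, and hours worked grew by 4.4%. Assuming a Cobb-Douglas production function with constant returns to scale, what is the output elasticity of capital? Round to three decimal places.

gY = gA + α·gK + (1−α)·gL, so gY − gA − gL = α(gK − gL).
6.8 − 1.3 − 4.4 = α × (6.9 − 4.4).
1.1 = 2.5 α, so α = 0.44.

The output elasticity of capital is 0.440.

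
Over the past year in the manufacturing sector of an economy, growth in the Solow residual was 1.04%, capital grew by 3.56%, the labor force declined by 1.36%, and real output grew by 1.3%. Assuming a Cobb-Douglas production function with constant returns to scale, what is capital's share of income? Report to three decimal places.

gY = gA + α·gK + (1−α)·gL, so gY − gA − gL = α(gK − gL).
1.3 − 1.04 + 1.36 = α × (3.56 − (-1.36)).
1.62 = 4.92 α, so α = 0.32927.

0.329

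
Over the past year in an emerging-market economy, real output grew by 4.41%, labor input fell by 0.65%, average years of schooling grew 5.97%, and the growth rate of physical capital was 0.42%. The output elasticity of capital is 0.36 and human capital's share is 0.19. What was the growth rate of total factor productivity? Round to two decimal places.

Total factor productivity grew 3.42%.

Labor's share = 1 − 0.36 − 0.19 = 0.45.
Physical capital: 0.36 × 0.42 = 0.1512 pp.
Average years of schooling: 0.19 × 5.97 = 1.1343 pp.
Labor input: 0.45 × (-0.65) = -0.2925 pp.
TFP growth = 4.41 − 0.993 = 3.417%.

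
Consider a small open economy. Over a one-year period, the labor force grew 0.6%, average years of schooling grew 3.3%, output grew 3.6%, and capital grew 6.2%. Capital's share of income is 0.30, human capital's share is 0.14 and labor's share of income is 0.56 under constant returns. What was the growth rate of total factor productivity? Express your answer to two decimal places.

0.94%

Labor's share = 1 − 0.3 − 0.14 = 0.56.
Capital: 0.3 × 6.2 = 1.86 pp.
Average years of schooling: 0.14 × 3.3 = 0.462 pp.
The labor force: 0.56 × 0.6 = 0.336 pp.
TFP growth = 3.6 − 2.658 = 0.942%.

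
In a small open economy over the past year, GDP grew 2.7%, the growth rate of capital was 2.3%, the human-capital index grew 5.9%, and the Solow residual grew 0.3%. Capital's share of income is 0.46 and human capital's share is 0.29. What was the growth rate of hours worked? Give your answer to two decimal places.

Labor's share = 1 − 0.46 − 0.29 = 0.25.
gY = gA + 0.46×2.3 + 0.29×5.9 + 0.25×g.
0.25×g = 2.7 − 0.3 − 2.769 = -0.369.
g = -0.369 / 0.25 = -1.476%.

-1.48%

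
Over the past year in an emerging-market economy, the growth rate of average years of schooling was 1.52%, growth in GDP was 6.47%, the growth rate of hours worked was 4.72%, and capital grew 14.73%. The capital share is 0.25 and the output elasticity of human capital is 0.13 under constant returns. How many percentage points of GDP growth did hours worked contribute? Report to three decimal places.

Labor's share = 1 − 0.25 − 0.13 = 0.62.
Contribution = share × growth = 0.62 × 4.72 = 2.9264 pp.

2.926 pp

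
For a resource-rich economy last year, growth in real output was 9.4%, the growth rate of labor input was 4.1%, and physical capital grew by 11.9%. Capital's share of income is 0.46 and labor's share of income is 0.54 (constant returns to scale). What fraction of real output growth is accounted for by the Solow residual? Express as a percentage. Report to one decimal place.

Labor's share = 1 − 0.46 = 0.54.
Physical capital: 0.46 × 11.9 = 5.474 pp.
Labor input: 0.54 × 4.1 = 2.214 pp.
TFP growth = 9.4 − 7.688 = 1.712%.
TFP share of growth = 1.712 / 9.4 × 100 = 18.213%.

18.2%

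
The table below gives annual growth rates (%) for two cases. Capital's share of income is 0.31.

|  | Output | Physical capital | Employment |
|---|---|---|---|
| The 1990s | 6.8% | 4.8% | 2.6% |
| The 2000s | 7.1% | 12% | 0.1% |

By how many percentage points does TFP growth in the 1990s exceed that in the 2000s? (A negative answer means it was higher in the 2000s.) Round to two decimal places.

Labor's share = 1 − 0.31 = 0.69.
The 1990s: TFP = 6.8 − 1.488 − 1.794 = 3.518%.
The 2000s: TFP = 7.1 − 3.72 − 0.069 = 3.311%.
Difference = 3.518 − (3.311) = 0.207 pp.

0.21 percentage points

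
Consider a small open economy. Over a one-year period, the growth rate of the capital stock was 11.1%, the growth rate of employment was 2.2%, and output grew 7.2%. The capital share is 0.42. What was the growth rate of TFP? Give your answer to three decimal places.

Labor's share = 1 − 0.42 = 0.58.
The capital stock: 0.42 × 11.1 = 4.662 pp.
Employment: 0.58 × 2.2 = 1.276 pp.
TFP growth = 7.2 − 5.938 = 1.262%.

1.262%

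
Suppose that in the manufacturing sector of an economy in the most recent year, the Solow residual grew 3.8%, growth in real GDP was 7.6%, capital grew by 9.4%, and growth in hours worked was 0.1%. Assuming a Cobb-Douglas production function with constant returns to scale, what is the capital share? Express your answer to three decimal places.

gY = gA + α·gK + (1−α)·gL, so gY − gA − gL = α(gK − gL).
7.6 − 3.8 − 0.1 = α × (9.4 − 0.1).
3.7 = 9.3 α, so α = 0.39785.

0.398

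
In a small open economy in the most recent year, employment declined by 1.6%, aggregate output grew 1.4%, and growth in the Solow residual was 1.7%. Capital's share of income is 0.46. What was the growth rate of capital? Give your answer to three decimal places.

1.226%

Labor's share = 1 − 0.46 = 0.54.
gY = gA + 0.54×(-1.6) + 0.46×g.
0.46×g = 1.4 − 1.7 + 0.864 = 0.564.
g = 0.564 / 0.46 = 1.22609%.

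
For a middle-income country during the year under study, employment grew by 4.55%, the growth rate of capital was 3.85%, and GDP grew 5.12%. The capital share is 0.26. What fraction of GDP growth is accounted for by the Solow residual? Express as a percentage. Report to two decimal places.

Labor's share = 1 − 0.26 = 0.74.
Capital: 0.26 × 3.85 = 1.001 pp.
Employment: 0.74 × 4.55 = 3.367 pp.
TFP growth = 5.12 − 4.368 = 0.752%.
TFP share of growth = 0.752 / 5.12 × 100 = 14.6875%.

14.69%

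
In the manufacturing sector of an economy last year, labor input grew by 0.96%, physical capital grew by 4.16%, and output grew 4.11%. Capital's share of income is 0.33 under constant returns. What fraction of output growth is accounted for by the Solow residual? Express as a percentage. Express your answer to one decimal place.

Labor's share = 1 − 0.33 = 0.67.
Physical capital: 0.33 × 4.16 = 1.3728 pp.
Labor input: 0.67 × 0.96 = 0.6432 pp.
TFP growth = 4.11 − 2.016 = 2.094%.
TFP share of growth = 2.094 / 4.11 × 100 = 50.949%.

The Solow residual accounted for 50.9% of growth.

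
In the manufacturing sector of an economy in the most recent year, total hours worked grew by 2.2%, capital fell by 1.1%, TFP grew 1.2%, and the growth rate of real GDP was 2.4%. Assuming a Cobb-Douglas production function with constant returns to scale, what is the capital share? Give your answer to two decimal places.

gY = gA + α·gK + (1−α)·gL, so gY − gA − gL = α(gK − gL).
2.4 − 1.2 − 2.2 = α × (-1.1 − 2.2).
-1 = -3.3 α, so α = 0.303.

The capital share is 0.30.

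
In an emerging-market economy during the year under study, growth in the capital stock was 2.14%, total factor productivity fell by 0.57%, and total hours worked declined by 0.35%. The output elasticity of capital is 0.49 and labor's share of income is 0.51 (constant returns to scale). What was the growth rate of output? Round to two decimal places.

Labor's share = 1 − 0.49 = 0.51.
The capital stock: 0.49 × 2.14 = 1.0486 pp.
Total hours worked: 0.51 × (-0.35) = -0.1785 pp.
Output growth = -0.57 + 0.8701 = 0.3001%.

Output growth was 0.30%.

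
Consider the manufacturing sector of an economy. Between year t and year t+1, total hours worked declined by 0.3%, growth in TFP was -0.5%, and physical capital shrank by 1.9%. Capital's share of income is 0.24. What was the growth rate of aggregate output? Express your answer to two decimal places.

-1.18%

Labor's share = 1 − 0.24 = 0.76.
Physical capital: 0.24 × (-1.9) = -0.456 pp.
Total hours worked: 0.76 × (-0.3) = -0.228 pp.
Output growth = -0.5 + (-0.684) = -1.184%.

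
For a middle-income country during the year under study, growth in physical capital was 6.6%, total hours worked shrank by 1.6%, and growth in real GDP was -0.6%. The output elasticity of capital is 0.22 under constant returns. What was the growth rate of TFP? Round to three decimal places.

-0.804%

Labor's share = 1 − 0.22 = 0.78.
Physical capital: 0.22 × 6.6 = 1.452 pp.
Total hours worked: 0.78 × (-1.6) = -1.248 pp.
TFP growth = -0.6 − 0.204 = -0.804%.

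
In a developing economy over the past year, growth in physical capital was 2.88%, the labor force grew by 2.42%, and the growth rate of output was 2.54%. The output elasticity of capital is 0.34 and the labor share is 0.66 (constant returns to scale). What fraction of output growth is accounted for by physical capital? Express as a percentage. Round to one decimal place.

Physical capital contributed 0.34 × 2.88 = 0.9792 pp.
Share of growth = 0.9792 / 2.54 × 100 = 38.551%.

38.6%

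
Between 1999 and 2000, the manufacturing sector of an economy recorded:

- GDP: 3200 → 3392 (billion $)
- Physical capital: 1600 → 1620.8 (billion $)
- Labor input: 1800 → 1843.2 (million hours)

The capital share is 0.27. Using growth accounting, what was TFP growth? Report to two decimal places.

TFP grew 3.90%.

GDP growth = (3392 − 3200) / 3200 = 6%.
Physical capital growth = (1620.8 − 1600) / 1600 = 1.3%.
Labor input growth = (1843.2 − 1800) / 1800 = 2.4%.
Labor's share = 1 − 0.27 = 0.73.
Physical capital: 0.27 × 1.3 = 0.351 pp.
Labor input: 0.73 × 2.4 = 1.752 pp.
TFP growth = 6 − 2.103 = 3.897%.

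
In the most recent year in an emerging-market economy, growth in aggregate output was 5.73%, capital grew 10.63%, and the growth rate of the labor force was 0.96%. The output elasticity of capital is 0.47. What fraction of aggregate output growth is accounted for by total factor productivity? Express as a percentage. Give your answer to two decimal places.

Labor's share = 1 − 0.47 = 0.53.
Capital: 0.47 × 10.63 = 4.9961 pp.
The labor force: 0.53 × 0.96 = 0.5088 pp.
TFP growth = 5.73 − 5.5049 = 0.2251%.
TFP share of growth = 0.2251 / 5.73 × 100 = 3.9284%.

Total factor productivity accounted for 3.93% of growth.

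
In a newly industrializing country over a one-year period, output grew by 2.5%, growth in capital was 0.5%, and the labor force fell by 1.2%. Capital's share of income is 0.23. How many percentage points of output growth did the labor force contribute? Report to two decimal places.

-0.92 pp

Labor's share = 1 − 0.23 = 0.77.
Contribution = share × growth = 0.77 × (-1.2) = -0.924 pp.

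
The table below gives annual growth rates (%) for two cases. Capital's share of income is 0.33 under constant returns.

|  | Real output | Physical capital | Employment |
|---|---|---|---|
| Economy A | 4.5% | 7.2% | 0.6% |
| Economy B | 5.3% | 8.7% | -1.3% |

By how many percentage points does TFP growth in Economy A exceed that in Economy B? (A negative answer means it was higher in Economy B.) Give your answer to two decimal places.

Labor's share = 1 − 0.33 = 0.67.
Economy A: TFP = 4.5 − 2.376 − 0.402 = 1.722%.
Economy B: TFP = 5.3 − 2.871 + 0.871 = 3.3%.
Difference = 1.722 − (3.3) = -1.578 pp.

-1.58 percentage points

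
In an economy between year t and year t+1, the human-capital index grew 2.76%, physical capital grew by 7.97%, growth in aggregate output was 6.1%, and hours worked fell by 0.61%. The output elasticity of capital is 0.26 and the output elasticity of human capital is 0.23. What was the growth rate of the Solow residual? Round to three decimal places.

Labor's share = 1 − 0.26 − 0.23 = 0.51.
Physical capital: 0.26 × 7.97 = 2.0722 pp.
The human-capital index: 0.23 × 2.76 = 0.6348 pp.
Hours worked: 0.51 × (-0.61) = -0.3111 pp.
TFP growth = 6.1 − 2.3959 = 3.7041%.

3.704%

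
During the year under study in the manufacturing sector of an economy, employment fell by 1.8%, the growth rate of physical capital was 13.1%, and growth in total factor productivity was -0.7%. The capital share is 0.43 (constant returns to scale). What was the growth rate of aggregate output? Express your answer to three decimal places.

3.907%

Labor's share = 1 − 0.43 = 0.57.
Physical capital: 0.43 × 13.1 = 5.633 pp.
Employment: 0.57 × (-1.8) = -1.026 pp.
Output growth = -0.7 + 4.607 = 3.907%.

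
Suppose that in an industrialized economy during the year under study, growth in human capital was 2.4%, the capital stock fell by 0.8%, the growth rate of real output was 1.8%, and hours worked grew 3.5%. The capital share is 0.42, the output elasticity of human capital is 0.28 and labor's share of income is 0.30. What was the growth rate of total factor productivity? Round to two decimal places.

0.41%

Labor's share = 1 − 0.42 − 0.28 = 0.3.
The capital stock: 0.42 × (-0.8) = -0.336 pp.
Human capital: 0.28 × 2.4 = 0.672 pp.
Hours worked: 0.3 × 3.5 = 1.05 pp.
TFP growth = 1.8 − 1.386 = 0.414%.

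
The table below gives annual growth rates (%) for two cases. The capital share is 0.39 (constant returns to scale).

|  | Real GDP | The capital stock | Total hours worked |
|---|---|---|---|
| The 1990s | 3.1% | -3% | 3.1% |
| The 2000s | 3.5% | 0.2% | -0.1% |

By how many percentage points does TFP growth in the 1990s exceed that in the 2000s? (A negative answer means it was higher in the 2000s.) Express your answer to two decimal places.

-1.10 percentage points

Labor's share = 1 − 0.39 = 0.61.
The 1990s: TFP = 3.1 + 1.17 − 1.891 = 2.379%.
The 2000s: TFP = 3.5 − 0.078 + 0.061 = 3.483%.
Difference = 2.379 − (3.483) = -1.104 pp.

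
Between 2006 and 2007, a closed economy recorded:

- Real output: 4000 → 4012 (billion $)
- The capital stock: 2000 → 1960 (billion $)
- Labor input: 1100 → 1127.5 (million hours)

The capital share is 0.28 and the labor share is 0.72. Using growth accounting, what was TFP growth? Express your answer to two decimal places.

Real output growth = (4012 − 4000) / 4000 = 0.3%.
The capital stock growth = (1960 − 2000) / 2000 = -2%.
Labor input growth = (1127.5 − 1100) / 1100 = 2.5%.
Labor's share = 1 − 0.28 = 0.72.
The capital stock: 0.28 × (-2) = -0.56 pp.
Labor input: 0.72 × 2.5 = 1.8 pp.
TFP growth = 0.3 − 1.24 = -0.94%.

-0.94%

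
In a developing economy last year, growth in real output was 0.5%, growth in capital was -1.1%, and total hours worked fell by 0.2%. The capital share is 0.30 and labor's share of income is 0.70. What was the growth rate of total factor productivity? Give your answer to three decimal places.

0.970%

Labor's share = 1 − 0.3 = 0.7.
Capital: 0.3 × (-1.1) = -0.33 pp.
Total hours worked: 0.7 × (-0.2) = -0.14 pp.
TFP growth = 0.5 + 0.47 = 0.97%.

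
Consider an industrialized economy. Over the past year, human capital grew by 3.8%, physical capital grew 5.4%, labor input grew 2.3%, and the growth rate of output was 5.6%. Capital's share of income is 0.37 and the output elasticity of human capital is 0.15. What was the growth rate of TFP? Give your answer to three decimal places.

Labor's share = 1 − 0.37 − 0.15 = 0.48.
Physical capital: 0.37 × 5.4 = 1.998 pp.
Human capital: 0.15 × 3.8 = 0.57 pp.
Labor input: 0.48 × 2.3 = 1.104 pp.
TFP growth = 5.6 − 3.672 = 1.928%.

TFP growth was 1.928%.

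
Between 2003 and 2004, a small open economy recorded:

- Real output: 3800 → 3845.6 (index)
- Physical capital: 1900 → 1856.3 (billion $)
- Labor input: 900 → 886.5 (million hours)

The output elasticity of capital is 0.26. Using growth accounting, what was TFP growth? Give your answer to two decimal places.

Real output growth = (3845.6 − 3800) / 3800 = 1.2%.
Physical capital growth = (1856.3 − 1900) / 1900 = -2.3%.
Labor input growth = (886.5 − 900) / 900 = -1.5%.
Labor's share = 1 − 0.26 = 0.74.
Physical capital: 0.26 × (-2.3) = -0.598 pp.
Labor input: 0.74 × (-1.5) = -1.11 pp.
TFP growth = 1.2 + 1.708 = 2.908%.

2.91%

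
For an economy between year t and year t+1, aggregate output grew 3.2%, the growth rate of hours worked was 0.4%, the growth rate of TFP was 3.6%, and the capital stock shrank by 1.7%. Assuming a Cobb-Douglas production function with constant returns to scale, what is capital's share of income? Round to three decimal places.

gY = gA + α·gK + (1−α)·gL, so gY − gA − gL = α(gK − gL).
3.2 − 3.6 − 0.4 = α × (-1.7 − 0.4).
-0.8 = -2.1 α, so α = 0.38095.

0.381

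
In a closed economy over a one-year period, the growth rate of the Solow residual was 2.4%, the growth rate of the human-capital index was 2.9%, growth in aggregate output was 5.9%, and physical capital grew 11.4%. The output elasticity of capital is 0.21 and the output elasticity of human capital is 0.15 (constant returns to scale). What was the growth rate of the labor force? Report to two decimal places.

Labor's share = 1 − 0.21 − 0.15 = 0.64.
gY = gA + 0.21×11.4 + 0.15×2.9 + 0.64×g.
0.64×g = 5.9 − 2.4 − 2.829 = 0.671.
g = 0.671 / 0.64 = 1.0484%.

1.05%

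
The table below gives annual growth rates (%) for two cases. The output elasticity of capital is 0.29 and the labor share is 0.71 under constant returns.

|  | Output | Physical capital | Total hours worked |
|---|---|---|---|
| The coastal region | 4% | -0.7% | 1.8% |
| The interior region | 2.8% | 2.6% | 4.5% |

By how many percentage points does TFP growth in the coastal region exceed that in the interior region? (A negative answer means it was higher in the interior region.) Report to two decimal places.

4.07 percentage points

Labor's share = 1 − 0.29 = 0.71.
The coastal region: TFP = 4 + 0.203 − 1.278 = 2.925%.
The interior region: TFP = 2.8 − 0.754 − 3.195 = -1.149%.
Difference = 2.925 − (-1.149) = 4.074 pp.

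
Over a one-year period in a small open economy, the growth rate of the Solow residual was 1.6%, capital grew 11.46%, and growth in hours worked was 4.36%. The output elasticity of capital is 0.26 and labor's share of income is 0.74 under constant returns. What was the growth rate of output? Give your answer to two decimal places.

Labor's share = 1 − 0.26 = 0.74.
Capital: 0.26 × 11.46 = 2.9796 pp.
Hours worked: 0.74 × 4.36 = 3.2264 pp.
Output growth = 1.6 + 6.206 = 7.806%.

Output growth was 7.81%.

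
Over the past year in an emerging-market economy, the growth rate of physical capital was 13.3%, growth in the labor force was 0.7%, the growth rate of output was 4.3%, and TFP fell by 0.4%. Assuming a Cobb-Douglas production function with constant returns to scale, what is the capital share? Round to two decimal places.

gY = gA + α·gK + (1−α)·gL, so gY − gA − gL = α(gK − gL).
4.3 + 0.4 − 0.7 = α × (13.3 − 0.7).
4 = 12.6 α, so α = 0.3175.

0.32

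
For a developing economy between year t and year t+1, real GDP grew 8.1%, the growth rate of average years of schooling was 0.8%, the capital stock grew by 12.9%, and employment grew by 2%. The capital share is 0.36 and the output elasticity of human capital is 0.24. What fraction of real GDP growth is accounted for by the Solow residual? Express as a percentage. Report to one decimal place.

Labor's share = 1 − 0.36 − 0.24 = 0.4.
The capital stock: 0.36 × 12.9 = 4.644 pp.
Average years of schooling: 0.24 × 0.8 = 0.192 pp.
Employment: 0.4 × 2 = 0.8 pp.
TFP growth = 8.1 − 5.636 = 2.464%.
TFP share of growth = 2.464 / 8.1 × 100 = 30.42%.

The Solow residual accounted for 30.4% of growth.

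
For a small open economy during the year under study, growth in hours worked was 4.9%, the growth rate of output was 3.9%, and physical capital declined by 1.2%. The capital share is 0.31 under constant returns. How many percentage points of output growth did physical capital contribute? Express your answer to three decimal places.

Contribution = share × growth = 0.31 × (-1.2) = -0.372 pp.

-0.372 pp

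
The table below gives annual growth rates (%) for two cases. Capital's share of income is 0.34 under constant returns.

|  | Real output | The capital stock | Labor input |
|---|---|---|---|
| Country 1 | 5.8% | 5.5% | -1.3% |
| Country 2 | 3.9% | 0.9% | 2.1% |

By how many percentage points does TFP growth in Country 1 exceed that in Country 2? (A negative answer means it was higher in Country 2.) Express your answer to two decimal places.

Labor's share = 1 − 0.34 = 0.66.
Country 1: TFP = 5.8 − 1.87 + 0.858 = 4.788%.
Country 2: TFP = 3.9 − 0.306 − 1.386 = 2.208%.
Difference = 4.788 − (2.208) = 2.58 pp.

2.58 percentage points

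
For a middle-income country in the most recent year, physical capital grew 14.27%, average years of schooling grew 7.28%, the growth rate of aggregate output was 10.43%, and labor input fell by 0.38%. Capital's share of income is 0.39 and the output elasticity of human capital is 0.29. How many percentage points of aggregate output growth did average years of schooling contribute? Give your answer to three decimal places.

2.111 pp

Contribution = share × growth = 0.29 × 7.28 = 2.1112 pp.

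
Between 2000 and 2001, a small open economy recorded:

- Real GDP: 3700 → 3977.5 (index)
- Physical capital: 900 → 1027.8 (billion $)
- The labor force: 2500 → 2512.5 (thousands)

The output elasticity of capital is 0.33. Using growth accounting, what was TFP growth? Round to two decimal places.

Real GDP growth = (3977.5 − 3700) / 3700 = 7.5%.
Physical capital growth = (1027.8 − 900) / 900 = 14.2%.
The labor force growth = (2512.5 − 2500) / 2500 = 0.5%.
Labor's share = 1 − 0.33 = 0.67.
Physical capital: 0.33 × 14.2 = 4.686 pp.
The labor force: 0.67 × 0.5 = 0.335 pp.
TFP growth = 7.5 − 5.021 = 2.479%.

TFP growth was 2.48%.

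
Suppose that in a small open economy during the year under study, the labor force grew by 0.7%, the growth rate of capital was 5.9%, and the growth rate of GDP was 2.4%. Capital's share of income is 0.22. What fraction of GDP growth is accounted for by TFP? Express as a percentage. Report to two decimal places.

Labor's share = 1 − 0.22 = 0.78.
Capital: 0.22 × 5.9 = 1.298 pp.
The labor force: 0.78 × 0.7 = 0.546 pp.
TFP growth = 2.4 − 1.844 = 0.556%.
TFP share of growth = 0.556 / 2.4 × 100 = 23.1667%.

23.17%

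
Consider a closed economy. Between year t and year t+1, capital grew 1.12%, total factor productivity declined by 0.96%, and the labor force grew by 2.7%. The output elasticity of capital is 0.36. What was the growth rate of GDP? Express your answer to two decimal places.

1.17%

Labor's share = 1 − 0.36 = 0.64.
Capital: 0.36 × 1.12 = 0.4032 pp.
The labor force: 0.64 × 2.7 = 1.728 pp.
Output growth = -0.96 + 2.1312 = 1.1712%.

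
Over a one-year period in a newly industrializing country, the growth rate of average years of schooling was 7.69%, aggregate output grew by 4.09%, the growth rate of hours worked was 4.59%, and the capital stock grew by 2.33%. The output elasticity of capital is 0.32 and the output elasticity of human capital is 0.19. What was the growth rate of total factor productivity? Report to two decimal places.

-0.37%

Labor's share = 1 − 0.32 − 0.19 = 0.49.
The capital stock: 0.32 × 2.33 = 0.7456 pp.
Average years of schooling: 0.19 × 7.69 = 1.4611 pp.
Hours worked: 0.49 × 4.59 = 2.2491 pp.
TFP growth = 4.09 − 4.4558 = -0.3658%.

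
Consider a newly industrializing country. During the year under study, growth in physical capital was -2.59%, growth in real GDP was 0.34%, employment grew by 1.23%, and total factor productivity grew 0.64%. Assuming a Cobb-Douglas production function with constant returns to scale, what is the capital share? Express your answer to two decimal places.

gY = gA + α·gK + (1−α)·gL, so gY − gA − gL = α(gK − gL).
0.34 − 0.64 − 1.23 = α × (-2.59 − 1.23).
-1.53 = -3.82 α, so α = 0.4005.

α = 0.40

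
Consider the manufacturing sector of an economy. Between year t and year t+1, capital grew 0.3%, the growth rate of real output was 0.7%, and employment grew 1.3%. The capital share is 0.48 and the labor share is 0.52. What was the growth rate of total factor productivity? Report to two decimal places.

-0.12%

Labor's share = 1 − 0.48 = 0.52.
Capital: 0.48 × 0.3 = 0.144 pp.
Employment: 0.52 × 1.3 = 0.676 pp.
TFP growth = 0.7 − 0.82 = -0.12%.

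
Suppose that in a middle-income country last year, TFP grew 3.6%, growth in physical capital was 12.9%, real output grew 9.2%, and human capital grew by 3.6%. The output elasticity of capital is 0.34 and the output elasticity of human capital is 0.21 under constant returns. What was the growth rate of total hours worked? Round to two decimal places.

1.02%

Labor's share = 1 − 0.34 − 0.21 = 0.45.
gY = gA + 0.34×12.9 + 0.21×3.6 + 0.45×g.
0.45×g = 9.2 − 3.6 − 5.142 = 0.458.
g = 0.458 / 0.45 = 1.0178%.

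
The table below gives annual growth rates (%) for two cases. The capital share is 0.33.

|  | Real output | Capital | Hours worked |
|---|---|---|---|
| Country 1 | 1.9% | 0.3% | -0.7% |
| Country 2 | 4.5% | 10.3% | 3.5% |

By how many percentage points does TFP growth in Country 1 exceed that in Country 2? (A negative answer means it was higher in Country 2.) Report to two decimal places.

Labor's share = 1 − 0.33 = 0.67.
Country 1: TFP = 1.9 − 0.099 + 0.469 = 2.27%.
Country 2: TFP = 4.5 − 3.399 − 2.345 = -1.244%.
Difference = 2.27 − (-1.244) = 3.514 pp.

3.51 percentage points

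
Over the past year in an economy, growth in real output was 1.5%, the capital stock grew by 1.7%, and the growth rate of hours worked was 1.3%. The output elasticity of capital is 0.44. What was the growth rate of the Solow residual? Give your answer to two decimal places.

Labor's share = 1 − 0.44 = 0.56.
The capital stock: 0.44 × 1.7 = 0.748 pp.
Hours worked: 0.56 × 1.3 = 0.728 pp.
TFP growth = 1.5 − 1.476 = 0.024%.

0.02%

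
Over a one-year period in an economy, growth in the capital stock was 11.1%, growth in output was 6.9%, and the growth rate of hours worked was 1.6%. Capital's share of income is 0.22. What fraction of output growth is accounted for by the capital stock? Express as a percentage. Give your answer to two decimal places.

The capital stock accounted for 35.39% of growth.

The capital stock contributed 0.22 × 11.1 = 2.442 pp.
Share of growth = 2.442 / 6.9 × 100 = 35.3913%.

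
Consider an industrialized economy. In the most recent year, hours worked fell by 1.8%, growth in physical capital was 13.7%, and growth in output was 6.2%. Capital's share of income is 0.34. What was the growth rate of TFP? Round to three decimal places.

Labor's share = 1 − 0.34 = 0.66.
Physical capital: 0.34 × 13.7 = 4.658 pp.
Hours worked: 0.66 × (-1.8) = -1.188 pp.
TFP growth = 6.2 − 3.47 = 2.73%.

2.730%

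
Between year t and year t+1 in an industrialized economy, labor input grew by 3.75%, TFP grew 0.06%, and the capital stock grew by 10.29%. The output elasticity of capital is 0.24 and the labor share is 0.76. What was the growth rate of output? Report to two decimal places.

5.38%

Labor's share = 1 − 0.24 = 0.76.
The capital stock: 0.24 × 10.29 = 2.4696 pp.
Labor input: 0.76 × 3.75 = 2.85 pp.
Output growth = 0.06 + 5.3196 = 5.3796%.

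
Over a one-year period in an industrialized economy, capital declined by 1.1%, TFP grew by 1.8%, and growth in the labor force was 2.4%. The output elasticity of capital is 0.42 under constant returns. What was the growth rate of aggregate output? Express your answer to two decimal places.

2.73%

Labor's share = 1 − 0.42 = 0.58.
Capital: 0.42 × (-1.1) = -0.462 pp.
The labor force: 0.58 × 2.4 = 1.392 pp.
Output growth = 1.8 + 0.93 = 2.73%.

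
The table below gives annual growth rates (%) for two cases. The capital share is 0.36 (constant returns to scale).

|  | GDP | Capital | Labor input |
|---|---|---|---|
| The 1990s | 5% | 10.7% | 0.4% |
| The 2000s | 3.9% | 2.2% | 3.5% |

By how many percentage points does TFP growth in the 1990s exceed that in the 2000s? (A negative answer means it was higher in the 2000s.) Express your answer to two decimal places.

0.02 percentage points

Labor's share = 1 − 0.36 = 0.64.
The 1990s: TFP = 5 − 3.852 − 0.256 = 0.892%.
The 2000s: TFP = 3.9 − 0.792 − 2.24 = 0.868%.
Difference = 0.892 − (0.868) = 0.024 pp.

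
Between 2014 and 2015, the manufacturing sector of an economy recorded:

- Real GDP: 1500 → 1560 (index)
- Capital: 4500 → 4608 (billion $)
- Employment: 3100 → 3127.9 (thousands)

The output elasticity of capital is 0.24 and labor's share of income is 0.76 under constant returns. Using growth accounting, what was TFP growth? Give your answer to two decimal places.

Real GDP growth = (1560 − 1500) / 1500 = 4%.
Capital growth = (4608 − 4500) / 4500 = 2.4%.
Employment growth = (3127.9 − 3100) / 3100 = 0.9%.
Labor's share = 1 − 0.24 = 0.76.
Capital: 0.24 × 2.4 = 0.576 pp.
Employment: 0.76 × 0.9 = 0.684 pp.
TFP growth = 4 − 1.26 = 2.74%.

2.74%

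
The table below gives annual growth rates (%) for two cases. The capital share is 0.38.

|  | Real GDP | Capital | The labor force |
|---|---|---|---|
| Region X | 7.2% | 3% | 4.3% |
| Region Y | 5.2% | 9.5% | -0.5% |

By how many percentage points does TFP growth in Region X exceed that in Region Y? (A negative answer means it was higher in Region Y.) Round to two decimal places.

Labor's share = 1 − 0.38 = 0.62.
Region X: TFP = 7.2 − 1.14 − 2.666 = 3.394%.
Region Y: TFP = 5.2 − 3.61 + 0.31 = 1.9%.
Difference = 3.394 − (1.9) = 1.494 pp.

1.49 percentage points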